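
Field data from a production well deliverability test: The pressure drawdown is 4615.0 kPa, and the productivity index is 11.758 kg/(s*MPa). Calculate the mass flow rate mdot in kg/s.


mdot = PI * dP / 1000
mdot = 11.758 * 4615.0 / 1000
mdot = 54.263 kg/s


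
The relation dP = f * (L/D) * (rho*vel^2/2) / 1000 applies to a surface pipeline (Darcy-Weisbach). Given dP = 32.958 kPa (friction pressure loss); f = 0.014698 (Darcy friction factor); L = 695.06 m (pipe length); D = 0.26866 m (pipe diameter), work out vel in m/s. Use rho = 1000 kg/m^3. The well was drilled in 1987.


vel = sqrt(dP*1000*2*D / (f*L*rho))
vel = sqrt(32.958*1000*2*0.26866 / (0.014698*695.06*1000))
vel = 1.3166 m/s


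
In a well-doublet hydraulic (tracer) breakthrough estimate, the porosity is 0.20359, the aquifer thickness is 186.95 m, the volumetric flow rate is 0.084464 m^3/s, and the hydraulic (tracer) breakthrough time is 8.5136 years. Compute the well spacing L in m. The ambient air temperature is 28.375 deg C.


L = sqrt(t_bt*365.25*86400*3*Qv / (pi*hr*phi))
L = sqrt(8.5136*365.25*86400*3*0.084464 / (pi*186.95*0.20359))
L = 754.55 m


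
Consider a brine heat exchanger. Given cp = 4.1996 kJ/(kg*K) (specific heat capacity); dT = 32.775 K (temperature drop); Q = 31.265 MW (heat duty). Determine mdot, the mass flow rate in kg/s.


mdot = Q * 1000 / (cp * dT)
mdot = 31.265 * 1000 / (4.1996 * 32.775)
mdot = 227.15 kg/s


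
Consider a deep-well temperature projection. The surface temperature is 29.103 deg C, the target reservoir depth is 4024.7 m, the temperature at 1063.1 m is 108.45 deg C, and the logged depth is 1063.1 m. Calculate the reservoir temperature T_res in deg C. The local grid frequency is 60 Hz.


Step 1: grad = (T_d1 - T_surf)/d1 * 1000 = (108.45 - 29.103)/1063.1 * 1000 = 74.63738 deg C/km
Step 2: T_res = T_surf + grad*d2/1000 = 29.103 + 74.63738*4024.7/1000 = 329.50 deg C
T_res = 329.50 deg C


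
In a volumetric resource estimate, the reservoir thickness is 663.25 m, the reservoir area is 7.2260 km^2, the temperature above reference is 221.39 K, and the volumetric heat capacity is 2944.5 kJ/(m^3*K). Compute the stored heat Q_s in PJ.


Step 1: Vr = A*1e6*hr = 7.226*1e6*663.25 = 4.792644e+09 m^3
Step 2: Q_s = Vr*rhoc*dT/1e12 = 4.792644e+09*2944.5*221.39/1e12 = 3124.2 PJ
Q_s = 3124.2 PJ


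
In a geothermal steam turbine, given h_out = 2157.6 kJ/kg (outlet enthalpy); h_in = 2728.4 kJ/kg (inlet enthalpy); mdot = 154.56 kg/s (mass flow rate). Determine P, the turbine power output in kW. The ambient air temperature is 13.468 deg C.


P = mdot * (h_in - h_out) / 1000
P = 154.56 * (2728.4 - 2157.6) / 1000
P = 88.22285 MW
Convert: 88.22285 MW * 1000.0 = 88223 kW
P = 88223 kW


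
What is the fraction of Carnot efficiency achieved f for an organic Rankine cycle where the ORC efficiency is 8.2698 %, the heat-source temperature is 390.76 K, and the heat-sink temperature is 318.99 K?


f = (eta_orc/100) / (1 - Tc/Th)
f = (8.2698/100) / (1 - 318.99/390.76)
f = 0.45026


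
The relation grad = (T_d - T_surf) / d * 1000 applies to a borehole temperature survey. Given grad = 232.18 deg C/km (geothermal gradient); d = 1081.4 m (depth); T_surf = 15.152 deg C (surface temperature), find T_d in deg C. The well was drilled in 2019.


T_d = T_surf + grad * d / 1000
T_d = 15.152 + 232.18 * 1081.4 / 1000
T_d = 266.23 deg C


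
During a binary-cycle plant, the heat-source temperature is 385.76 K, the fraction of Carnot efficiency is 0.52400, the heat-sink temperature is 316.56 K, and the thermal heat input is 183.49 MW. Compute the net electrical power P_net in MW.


Step 1: eta = (1 - Tc/Th)*f = (1 - 316.56/385.76)*0.524 = 0.09399834
Step 2: P_net = eta * Q_in = 0.09399834 * 183.49 = 17.248 MW
P_net = 17.248 MW


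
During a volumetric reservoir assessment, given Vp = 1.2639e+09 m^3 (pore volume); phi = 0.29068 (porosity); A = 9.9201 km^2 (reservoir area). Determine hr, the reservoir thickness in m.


hr = Vp / (A * 1e6 * phi)
hr = 1.2639e+09 / (9.9201 * 1e6 * 0.29068)
hr = 438.31 m


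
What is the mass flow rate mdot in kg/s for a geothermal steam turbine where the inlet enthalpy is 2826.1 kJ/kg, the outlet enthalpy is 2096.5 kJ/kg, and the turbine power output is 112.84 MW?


mdot = P * 1000 / (h_in - h_out)
mdot = 112.84 * 1000 / (2826.1 - 2096.5)
mdot = 154.66 kg/s


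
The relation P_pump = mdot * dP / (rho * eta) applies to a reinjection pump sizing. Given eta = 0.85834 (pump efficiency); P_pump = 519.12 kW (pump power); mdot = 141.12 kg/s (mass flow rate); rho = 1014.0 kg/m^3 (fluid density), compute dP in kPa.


dP = P_pump * rho * eta / mdot
dP = 519.12 * 1014.0 * 0.85834 / 141.12
dP = 3201.7 kPa


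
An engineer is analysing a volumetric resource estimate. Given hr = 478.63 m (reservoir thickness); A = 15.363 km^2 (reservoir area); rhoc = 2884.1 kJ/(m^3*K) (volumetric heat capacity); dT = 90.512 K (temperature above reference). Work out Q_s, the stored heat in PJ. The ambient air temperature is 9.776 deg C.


Step 1: Vr = A*1e6*hr = 15.363*1e6*478.63 = 7.353193e+09 m^3
Step 2: Q_s = Vr*rhoc*dT/1e12 = 7.353193e+09*2884.1*90.512/1e12 = 1919.5 PJ
Q_s = 1919.5 PJ


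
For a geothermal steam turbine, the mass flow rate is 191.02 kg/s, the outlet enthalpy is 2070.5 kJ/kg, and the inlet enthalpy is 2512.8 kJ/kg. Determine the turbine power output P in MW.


P = mdot * (h_in - h_out) / 1000
P = 191.02 * (2512.8 - 2070.5) / 1000
P = 84.488 MW


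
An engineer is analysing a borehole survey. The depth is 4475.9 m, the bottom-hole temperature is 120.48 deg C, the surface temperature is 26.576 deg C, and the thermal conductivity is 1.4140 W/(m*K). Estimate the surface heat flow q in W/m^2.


Step 1: grad = (T_d - T_surf)/d * 1000 = (120.48 - 26.576)/4475.9 * 1000 = 20.97991 deg C/km
Step 2: q = k * grad / 1000 = 1.414 * 20.97991 / 1000 = 0.029666 W/m^2
q = 0.029666 W/m^2


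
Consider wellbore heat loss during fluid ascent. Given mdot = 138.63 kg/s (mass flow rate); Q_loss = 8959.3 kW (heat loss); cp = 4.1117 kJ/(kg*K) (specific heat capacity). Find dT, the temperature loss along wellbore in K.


dT = Q_loss / (mdot * cp)
dT = 8959.3 / (138.63 * 4.1117)
dT = 15.718 K


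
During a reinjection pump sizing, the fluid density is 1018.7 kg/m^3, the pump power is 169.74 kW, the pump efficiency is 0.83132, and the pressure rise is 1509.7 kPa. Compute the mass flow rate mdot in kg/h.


mdot = P_pump * rho * eta / dP
mdot = 169.74 * 1018.7 * 0.83132 / 1509.7
mdot = 95.21559 kg/s
Convert: 95.21559 kg/s * 3600.0 = 3.4278e+05 kg/h
mdot = 3.4278e+05 kg/h


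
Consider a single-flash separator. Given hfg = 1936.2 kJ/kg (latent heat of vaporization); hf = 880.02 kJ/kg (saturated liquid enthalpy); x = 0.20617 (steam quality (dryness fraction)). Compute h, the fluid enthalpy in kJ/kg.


h = hf + x * hfg
h = 880.02 + 0.20617 * 1936.2
h = 1279.2 kJ/kg


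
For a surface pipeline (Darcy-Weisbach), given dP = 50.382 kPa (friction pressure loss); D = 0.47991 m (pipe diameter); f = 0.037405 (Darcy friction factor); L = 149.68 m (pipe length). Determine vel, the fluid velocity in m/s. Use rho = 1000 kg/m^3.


vel = sqrt(dP*1000*2*D / (f*L*rho))
vel = sqrt(50.382*1000*2*0.47991 / (0.037405*149.68*1000))
vel = 2.9389 m/s


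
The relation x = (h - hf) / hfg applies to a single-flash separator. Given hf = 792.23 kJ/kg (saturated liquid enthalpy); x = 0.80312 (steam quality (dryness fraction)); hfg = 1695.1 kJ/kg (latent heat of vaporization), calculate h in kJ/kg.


h = hf + x * hfg
h = 792.23 + 0.80312 * 1695.1
h = 2153.6 kJ/kg


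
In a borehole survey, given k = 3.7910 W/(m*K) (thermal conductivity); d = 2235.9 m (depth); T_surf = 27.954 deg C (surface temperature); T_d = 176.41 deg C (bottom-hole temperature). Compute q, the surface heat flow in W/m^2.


Step 1: grad = (T_d - T_surf)/d * 1000 = (176.41 - 27.954)/2235.9 * 1000 = 66.39653 deg C/km
Step 2: q = k * grad / 1000 = 3.791 * 66.39653 / 1000 = 0.25171 W/m^2
q = 0.25171 W/m^2


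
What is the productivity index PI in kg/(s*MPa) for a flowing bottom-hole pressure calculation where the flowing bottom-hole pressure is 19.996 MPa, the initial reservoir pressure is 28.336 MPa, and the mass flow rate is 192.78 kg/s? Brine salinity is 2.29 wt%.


PI = mdot / (P_i - P_wf)
PI = 192.78 / (28.336 - 19.996)
PI = 23.115 kg/(s*MPa)


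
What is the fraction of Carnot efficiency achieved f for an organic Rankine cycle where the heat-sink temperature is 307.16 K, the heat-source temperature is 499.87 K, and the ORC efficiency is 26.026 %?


f = (eta_orc/100) / (1 - Tc/Th)
f = (26.026/100) / (1 - 307.16/499.87)
f = 0.67509


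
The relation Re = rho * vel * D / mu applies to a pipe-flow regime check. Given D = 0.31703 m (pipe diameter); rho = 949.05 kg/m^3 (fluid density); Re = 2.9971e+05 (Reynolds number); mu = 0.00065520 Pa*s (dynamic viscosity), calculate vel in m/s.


vel = Re * mu / (rho * D)
vel = 2.9971e+05 * 0.00065520 / (949.05 * 0.31703)
vel = 0.65266 m/s


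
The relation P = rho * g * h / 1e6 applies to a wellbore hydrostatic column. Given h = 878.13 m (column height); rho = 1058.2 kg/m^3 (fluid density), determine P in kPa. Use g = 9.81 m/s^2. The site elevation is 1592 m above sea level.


P = rho * g * h / 1e6
P = 1058.2 * 9.81 * 878.13 / 1e6
P = 9.115817 MPa
Convert: 9.115817 MPa * 1000.0 = 9115.8 kPa
P = 9115.8 kPa


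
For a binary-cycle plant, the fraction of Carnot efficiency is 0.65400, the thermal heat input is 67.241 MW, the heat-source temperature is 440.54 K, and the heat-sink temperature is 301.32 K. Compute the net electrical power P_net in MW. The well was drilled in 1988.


Step 1: eta = (1 - Tc/Th)*f = (1 - 301.32/440.54)*0.654 = 0.2066779
Step 2: P_net = eta * Q_in = 0.2066779 * 67.241 = 13.897 MW
P_net = 13.897 MW


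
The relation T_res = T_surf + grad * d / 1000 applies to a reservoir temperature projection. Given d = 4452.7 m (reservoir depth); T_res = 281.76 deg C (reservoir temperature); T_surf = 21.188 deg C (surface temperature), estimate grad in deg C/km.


grad = (T_res - T_surf) / d * 1000
grad = (281.76 - 21.188) / 4452.7 * 1000
grad = 58.520 deg C/km


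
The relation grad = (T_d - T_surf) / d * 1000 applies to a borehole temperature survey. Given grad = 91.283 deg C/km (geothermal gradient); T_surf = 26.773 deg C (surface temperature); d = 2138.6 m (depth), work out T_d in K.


T_d = T_surf + grad * d / 1000
T_d = 26.773 + 91.283 * 2138.6 / 1000
T_d = 221.9908 deg C
Convert to K: 221.9908 + 273.15 = 495.14 K
T_d = 495.14 K


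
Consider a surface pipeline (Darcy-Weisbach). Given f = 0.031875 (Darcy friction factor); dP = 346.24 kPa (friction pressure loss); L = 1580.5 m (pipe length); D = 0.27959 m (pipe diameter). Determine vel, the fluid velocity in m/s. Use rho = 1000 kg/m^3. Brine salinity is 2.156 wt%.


vel = sqrt(dP*1000*2*D / (f*L*rho))
vel = sqrt(346.24*1000*2*0.27959 / (0.031875*1580.5*1000))
vel = 1.9604 m/s


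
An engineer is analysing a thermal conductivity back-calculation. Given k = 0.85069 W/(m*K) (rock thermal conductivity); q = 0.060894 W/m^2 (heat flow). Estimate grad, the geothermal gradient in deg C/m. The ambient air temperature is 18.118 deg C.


grad = q / k * 1000
grad = 0.060894 / 0.85069 * 1000
grad = 71.58189 deg C/km
Convert: 71.58189 deg C/km * 0.001 = 0.071582 deg C/m
grad = 0.071582 deg C/m


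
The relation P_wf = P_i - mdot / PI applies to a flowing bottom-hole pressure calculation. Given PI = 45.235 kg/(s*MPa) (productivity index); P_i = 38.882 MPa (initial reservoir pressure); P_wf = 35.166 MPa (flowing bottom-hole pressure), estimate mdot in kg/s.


mdot = (P_i - P_wf) * PI
mdot = (38.882 - 35.166) * 45.235
mdot = 168.09 kg/s


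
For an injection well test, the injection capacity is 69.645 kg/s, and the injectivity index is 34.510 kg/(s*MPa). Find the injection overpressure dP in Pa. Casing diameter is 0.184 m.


dP = mdot * 1000 / II
dP = 69.645 * 1000 / 34.510
dP = 2018.111 kPa
Convert: 2018.111 kPa * 1000.0 = 2.0181e+06 Pa
dP = 2.0181e+06 Pa


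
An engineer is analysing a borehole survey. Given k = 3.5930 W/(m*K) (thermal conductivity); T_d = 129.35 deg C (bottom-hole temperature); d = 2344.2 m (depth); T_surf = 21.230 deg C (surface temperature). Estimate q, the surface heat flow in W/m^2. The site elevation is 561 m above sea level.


Step 1: grad = (T_d - T_surf)/d * 1000 = (129.35 - 21.23)/2344.2 * 1000 = 46.12234 deg C/km
Step 2: q = k * grad / 1000 = 3.593 * 46.12234 / 1000 = 0.16572 W/m^2
q = 0.16572 W/m^2


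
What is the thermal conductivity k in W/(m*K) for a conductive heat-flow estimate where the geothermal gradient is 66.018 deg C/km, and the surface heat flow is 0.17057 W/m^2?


k = q * 1000 / grad
k = 0.17057 * 1000 / 66.018
k = 2.5837 W/(m*K)


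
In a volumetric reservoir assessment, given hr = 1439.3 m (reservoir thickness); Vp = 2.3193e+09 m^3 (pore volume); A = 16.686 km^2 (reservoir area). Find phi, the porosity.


phi = Vp / (A * 1e6 * hr)
phi = 2.3193e+09 / (16.686 * 1e6 * 1439.3)
phi = 0.096572


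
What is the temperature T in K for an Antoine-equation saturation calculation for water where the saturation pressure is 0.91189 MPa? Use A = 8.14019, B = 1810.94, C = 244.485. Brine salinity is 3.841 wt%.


T = B / (A - log10(P_sat * 760 / 0.101325)) - C
T = 1810.94 / (8.14019 - log10(0.91189 * 760 / 0.101325)) - 244.485
T = 176.1600 deg C
Convert to K: 176.1600 + 273.15 = 449.31 K
T = 449.31 K


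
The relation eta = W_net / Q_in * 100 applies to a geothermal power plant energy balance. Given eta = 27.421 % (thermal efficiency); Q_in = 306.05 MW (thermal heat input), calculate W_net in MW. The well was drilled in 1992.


W_net = eta / 100 * Q_in
W_net = 27.421 / 100 * 306.05
W_net = 83.922 MW


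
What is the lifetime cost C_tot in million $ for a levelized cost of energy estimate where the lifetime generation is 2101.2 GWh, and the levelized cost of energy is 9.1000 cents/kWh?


C_tot = LCOE / 100 * E_tot
C_tot = 9.1000 / 100 * 2101.2
C_tot = 191.21 million $


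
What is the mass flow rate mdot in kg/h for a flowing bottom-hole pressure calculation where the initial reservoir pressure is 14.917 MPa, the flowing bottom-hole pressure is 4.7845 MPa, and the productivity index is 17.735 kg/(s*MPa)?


mdot = (P_i - P_wf) * PI
mdot = (14.917 - 4.7845) * 17.735
mdot = 179.6999 kg/s
Convert: 179.6999 kg/s * 3600.0 = 6.4692e+05 kg/h
mdot = 6.4692e+05 kg/h


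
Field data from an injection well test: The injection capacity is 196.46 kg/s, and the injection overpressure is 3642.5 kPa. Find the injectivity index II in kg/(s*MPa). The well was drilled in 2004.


II = mdot * 1000 / dP
II = 196.46 * 1000 / 3642.5
II = 53.935 kg/(s*MPa)


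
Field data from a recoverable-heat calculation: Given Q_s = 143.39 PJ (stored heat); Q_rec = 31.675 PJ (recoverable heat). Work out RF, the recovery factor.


RF = Q_rec / Q_s
RF = 31.675 / 143.39
RF = 0.22090


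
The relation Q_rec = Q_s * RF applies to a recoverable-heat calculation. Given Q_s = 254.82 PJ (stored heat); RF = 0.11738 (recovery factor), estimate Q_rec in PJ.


Q_rec = Q_s * RF
Q_rec = 254.82 * 0.11738
Q_rec = 29.911 PJ


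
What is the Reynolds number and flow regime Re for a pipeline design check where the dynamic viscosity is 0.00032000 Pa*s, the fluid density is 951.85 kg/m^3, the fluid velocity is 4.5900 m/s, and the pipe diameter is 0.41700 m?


Step 1: Re = rho*vel*D/mu = 951.85*4.59*0.417/0.00032 = 5.6933e+06
Step 2: Re = 5.6933e+06 > 4000, so flow is turbulent.
Re = 5.6933e+06 (turbulent)


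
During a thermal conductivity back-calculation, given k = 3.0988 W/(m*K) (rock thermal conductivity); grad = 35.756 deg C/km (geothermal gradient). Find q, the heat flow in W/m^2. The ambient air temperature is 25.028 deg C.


q = k * grad / 1000
q = 3.0988 * 35.756 / 1000
q = 0.11080 W/m^2


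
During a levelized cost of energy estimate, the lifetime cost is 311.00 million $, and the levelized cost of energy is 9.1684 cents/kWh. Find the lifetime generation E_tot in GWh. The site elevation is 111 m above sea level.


E_tot = C_tot / LCOE * 100
E_tot = 311.00 / 9.1684 * 100
E_tot = 3392.1 GWh


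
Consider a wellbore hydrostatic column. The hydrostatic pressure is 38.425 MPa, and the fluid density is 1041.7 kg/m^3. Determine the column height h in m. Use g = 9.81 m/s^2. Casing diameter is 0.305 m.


h = P * 1e6 / (g * rho)
h = 38.425 * 1e6 / (9.81 * 1041.7)
h = 3760.1 m


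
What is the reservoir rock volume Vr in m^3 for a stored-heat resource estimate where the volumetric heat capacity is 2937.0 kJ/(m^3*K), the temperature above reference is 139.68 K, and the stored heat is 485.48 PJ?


Vr = Q_s * 1e12 / (rhoc * dT)
Vr = 485.48 * 1e12 / (2937.0 * 139.68)
Vr = 1.1834e+09 m^3


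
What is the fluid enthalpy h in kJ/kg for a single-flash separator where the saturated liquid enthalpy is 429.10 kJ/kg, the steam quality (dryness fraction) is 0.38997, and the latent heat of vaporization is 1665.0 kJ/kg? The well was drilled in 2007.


h = hf + x * hfg
h = 429.10 + 0.38997 * 1665.0
h = 1078.4 kJ/kg


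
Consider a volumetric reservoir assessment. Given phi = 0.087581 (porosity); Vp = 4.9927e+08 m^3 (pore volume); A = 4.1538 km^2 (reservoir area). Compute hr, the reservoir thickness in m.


hr = Vp / (A * 1e6 * phi)
hr = 4.9927e+08 / (4.1538 * 1e6 * 0.087581)
hr = 1372.4 m


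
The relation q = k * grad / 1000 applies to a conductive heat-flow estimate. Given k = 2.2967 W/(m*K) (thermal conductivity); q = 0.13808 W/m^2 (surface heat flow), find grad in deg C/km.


grad = q * 1000 / k
grad = 0.13808 * 1000 / 2.2967
grad = 60.121 deg C/km


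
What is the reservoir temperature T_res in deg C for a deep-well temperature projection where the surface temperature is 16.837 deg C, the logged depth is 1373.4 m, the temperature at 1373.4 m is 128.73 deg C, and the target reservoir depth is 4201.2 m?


Step 1: grad = (T_d1 - T_surf)/d1 * 1000 = (128.73 - 16.837)/1373.4 * 1000 = 81.47153 deg C/km
Step 2: T_res = T_surf + grad*d2/1000 = 16.837 + 81.47153*4201.2/1000 = 359.12 deg C
T_res = 359.12 deg C


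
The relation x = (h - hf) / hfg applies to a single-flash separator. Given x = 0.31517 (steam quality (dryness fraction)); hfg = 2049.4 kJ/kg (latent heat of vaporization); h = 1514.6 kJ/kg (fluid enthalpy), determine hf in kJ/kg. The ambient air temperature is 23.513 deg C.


hf = h - x * hfg
hf = 1514.6 - 0.31517 * 2049.4
hf = 868.69 kJ/kg


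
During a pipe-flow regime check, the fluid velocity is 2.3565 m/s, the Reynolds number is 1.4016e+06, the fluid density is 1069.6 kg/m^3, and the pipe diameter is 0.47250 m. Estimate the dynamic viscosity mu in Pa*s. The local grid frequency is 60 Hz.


mu = rho * vel * D / Re
mu = 1069.6 * 2.3565 * 0.47250 / 1.4016e+06
mu = 0.00084970 Pa*s


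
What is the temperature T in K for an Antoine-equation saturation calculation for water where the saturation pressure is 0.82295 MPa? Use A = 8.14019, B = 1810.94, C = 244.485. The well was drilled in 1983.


T = B / (A - log10(P_sat * 760 / 0.101325)) - C
T = 1810.94 / (8.14019 - log10(0.82295 * 760 / 0.101325)) - 244.485
T = 171.8499 deg C
Convert to K: 171.8499 + 273.15 = 445.00 K
T = 445.00 K


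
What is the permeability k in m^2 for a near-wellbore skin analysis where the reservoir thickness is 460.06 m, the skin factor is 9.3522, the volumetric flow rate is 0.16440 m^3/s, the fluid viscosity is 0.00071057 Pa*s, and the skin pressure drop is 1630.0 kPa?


k = S*q*mu / (2*pi*dP_s*1000*hr)
k = 9.3522*0.16440*0.00071057 / (2*pi*1630.0*1000*460.06)
k = 2.3187e-13 m^2


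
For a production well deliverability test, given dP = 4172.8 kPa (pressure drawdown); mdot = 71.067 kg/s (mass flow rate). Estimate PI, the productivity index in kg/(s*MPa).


PI = mdot * 1000 / dP
PI = 71.067 * 1000 / 4172.8
PI = 17.031 kg/(s*MPa)


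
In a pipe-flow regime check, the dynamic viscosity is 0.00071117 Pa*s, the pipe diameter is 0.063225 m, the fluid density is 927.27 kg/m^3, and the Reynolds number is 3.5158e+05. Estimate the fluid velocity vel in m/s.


vel = Re * mu / (rho * D)
vel = 3.5158e+05 * 0.00071117 / (927.27 * 0.063225)
vel = 4.2648 m/s


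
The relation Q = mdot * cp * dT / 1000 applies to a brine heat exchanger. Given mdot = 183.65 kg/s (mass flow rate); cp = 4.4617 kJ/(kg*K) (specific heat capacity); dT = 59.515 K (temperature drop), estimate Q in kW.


Q = mdot * cp * dT / 1000
Q = 183.65 * 4.4617 * 59.515 / 1000
Q = 48.76607 MW
Convert: 48.76607 MW * 1000.0 = 48766 kW
Q = 48766 kW


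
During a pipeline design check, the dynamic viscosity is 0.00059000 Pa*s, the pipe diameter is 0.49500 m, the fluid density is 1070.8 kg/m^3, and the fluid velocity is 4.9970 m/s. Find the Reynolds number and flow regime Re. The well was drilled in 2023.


Step 1: Re = rho*vel*D/mu = 1070.8*4.997*0.495/0.00059 = 4.4892e+06
Step 2: Re = 4.4892e+06 > 4000, so flow is turbulent.
Re = 4.4892e+06 (turbulent)


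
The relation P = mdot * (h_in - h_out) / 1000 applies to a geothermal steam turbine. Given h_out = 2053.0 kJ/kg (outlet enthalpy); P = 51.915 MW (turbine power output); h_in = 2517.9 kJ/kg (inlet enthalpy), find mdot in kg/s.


mdot = P * 1000 / (h_in - h_out)
mdot = 51.915 * 1000 / (2517.9 - 2053.0)
mdot = 111.67 kg/s


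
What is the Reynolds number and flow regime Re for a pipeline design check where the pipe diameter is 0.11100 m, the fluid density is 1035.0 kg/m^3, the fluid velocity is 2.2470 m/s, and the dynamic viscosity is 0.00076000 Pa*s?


Step 1: Re = rho*vel*D/mu = 1035.0*2.247*0.111/0.00076 = 3.3967e+05
Step 2: Re = 3.3967e+05 > 4000, so flow is turbulent.
Re = 3.3967e+05 (turbulent)


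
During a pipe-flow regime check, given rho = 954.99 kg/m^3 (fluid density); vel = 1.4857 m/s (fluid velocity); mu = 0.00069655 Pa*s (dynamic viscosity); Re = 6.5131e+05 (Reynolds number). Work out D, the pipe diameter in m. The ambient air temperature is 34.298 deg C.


D = Re * mu / (rho * vel)
D = 6.5131e+05 * 0.00069655 / (954.99 * 1.4857)
D = 0.31975 m


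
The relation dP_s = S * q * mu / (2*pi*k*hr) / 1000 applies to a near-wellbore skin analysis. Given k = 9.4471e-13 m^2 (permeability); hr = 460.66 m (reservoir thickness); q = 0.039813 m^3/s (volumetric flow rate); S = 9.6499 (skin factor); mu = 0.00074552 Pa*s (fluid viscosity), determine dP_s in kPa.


dP_s = S * q * mu / (2*pi*k*hr) / 1000
dP_s = 9.6499 * 0.039813 * 0.00074552 / (2*pi*9.4471e-13*460.66) / 1000
dP_s = 104.75 kPa


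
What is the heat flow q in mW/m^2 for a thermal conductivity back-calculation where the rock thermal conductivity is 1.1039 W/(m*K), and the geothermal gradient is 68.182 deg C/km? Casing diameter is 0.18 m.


q = k * grad / 1000
q = 1.1039 * 68.182 / 1000
q = 0.07526611 W/m^2
Convert: 0.07526611 W/m^2 * 1000.0 = 75.266 mW/m^2
q = 75.266 mW/m^2


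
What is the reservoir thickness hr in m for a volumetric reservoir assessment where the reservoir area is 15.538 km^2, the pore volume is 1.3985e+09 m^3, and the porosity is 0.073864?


hr = Vp / (A * 1e6 * phi)
hr = 1.3985e+09 / (15.538 * 1e6 * 0.073864)
hr = 1218.5 m


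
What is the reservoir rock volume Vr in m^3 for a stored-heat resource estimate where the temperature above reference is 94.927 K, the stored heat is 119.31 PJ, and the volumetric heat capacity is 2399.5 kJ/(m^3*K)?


Vr = Q_s * 1e12 / (rhoc * dT)
Vr = 119.31 * 1e12 / (2399.5 * 94.927)
Vr = 5.2380e+08 m^3


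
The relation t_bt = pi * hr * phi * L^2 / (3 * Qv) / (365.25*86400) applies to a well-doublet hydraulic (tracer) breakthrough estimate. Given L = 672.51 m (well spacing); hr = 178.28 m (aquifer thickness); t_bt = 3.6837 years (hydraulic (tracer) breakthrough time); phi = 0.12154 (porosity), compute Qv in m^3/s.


Qv = pi*hr*phi*L^2 / (3*t_bt*365.25*86400)
Qv = pi*178.28*0.12154*672.51^2 / (3*3.6837*365.25*86400)
Qv = 0.088279 m^3/s


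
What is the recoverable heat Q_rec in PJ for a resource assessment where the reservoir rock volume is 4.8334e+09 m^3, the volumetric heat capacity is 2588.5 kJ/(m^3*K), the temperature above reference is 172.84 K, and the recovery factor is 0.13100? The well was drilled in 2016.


Step 1: Q_s = Vr*rhoc*dT/1e12 = 4.8334e+09*2588.5*172.84/1e12 = 2162.445 PJ
Step 2: Q_rec = Q_s * RF = 2162.445 * 0.131 = 283.28 PJ
Q_rec = 283.28 PJ


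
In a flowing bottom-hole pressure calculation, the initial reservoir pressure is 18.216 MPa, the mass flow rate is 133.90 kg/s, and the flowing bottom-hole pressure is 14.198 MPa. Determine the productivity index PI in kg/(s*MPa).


PI = mdot / (P_i - P_wf)
PI = 133.90 / (18.216 - 14.198)
PI = 33.325 kg/(s*MPa)


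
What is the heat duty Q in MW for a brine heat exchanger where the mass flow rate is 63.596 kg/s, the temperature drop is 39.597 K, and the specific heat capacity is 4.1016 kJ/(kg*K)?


Q = mdot * cp * dT / 1000
Q = 63.596 * 4.1016 * 39.597 / 1000
Q = 10.329 MW


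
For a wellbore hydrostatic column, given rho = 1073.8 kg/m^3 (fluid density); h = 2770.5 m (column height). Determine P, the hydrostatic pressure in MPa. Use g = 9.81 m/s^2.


P = rho * g * h / 1e6
P = 1073.8 * 9.81 * 2770.5 / 1e6
P = 29.184 MPa


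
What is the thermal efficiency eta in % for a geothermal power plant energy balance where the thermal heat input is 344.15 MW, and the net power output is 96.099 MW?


eta = W_net / Q_in * 100
eta = 96.099 / 344.15 * 100
eta = 27.924 %


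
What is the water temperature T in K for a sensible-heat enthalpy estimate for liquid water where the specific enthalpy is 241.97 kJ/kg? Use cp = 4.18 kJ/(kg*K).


T = h / cp
T = 241.97 / 4.18
T = 57.88756 deg C
Convert to K: 57.88756 + 273.15 = 331.04 K
T = 331.04 K


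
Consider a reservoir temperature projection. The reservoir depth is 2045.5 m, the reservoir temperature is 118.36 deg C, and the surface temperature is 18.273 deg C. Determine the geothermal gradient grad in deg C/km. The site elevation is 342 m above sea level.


grad = (T_res - T_surf) / d * 1000
grad = (118.36 - 18.273) / 2045.5 * 1000
grad = 48.930 deg C/km


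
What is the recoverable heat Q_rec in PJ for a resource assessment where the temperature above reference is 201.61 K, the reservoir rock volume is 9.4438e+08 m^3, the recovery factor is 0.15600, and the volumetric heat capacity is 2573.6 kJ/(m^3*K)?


Step 1: Q_s = Vr*rhoc*dT/1e12 = 9.4438e+08*2573.6*201.61/1e12 = 490.0043 PJ
Step 2: Q_rec = Q_s * RF = 490.0043 * 0.156 = 76.441 PJ
Q_rec = 76.441 PJ


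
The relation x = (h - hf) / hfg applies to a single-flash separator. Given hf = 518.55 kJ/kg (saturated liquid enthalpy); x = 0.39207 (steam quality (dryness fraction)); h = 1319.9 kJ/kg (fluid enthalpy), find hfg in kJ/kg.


hfg = (h - hf) / x
hfg = (1319.9 - 518.55) / 0.39207
hfg = 2043.9 kJ/kg


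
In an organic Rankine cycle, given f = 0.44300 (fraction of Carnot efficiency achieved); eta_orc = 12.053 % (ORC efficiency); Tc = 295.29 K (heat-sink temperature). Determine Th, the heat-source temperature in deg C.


Th = Tc / (1 - (eta_orc/100)/f)
Th = 295.29 / (1 - (12.053/100)/0.44300)
Th = 405.6609 K
Convert to deg C: 405.6609 - 273.15 = 132.51 deg C
Th = 132.51 deg C


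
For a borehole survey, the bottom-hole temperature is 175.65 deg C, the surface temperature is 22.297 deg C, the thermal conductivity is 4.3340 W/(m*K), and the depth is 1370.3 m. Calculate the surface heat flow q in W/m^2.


Step 1: grad = (T_d - T_surf)/d * 1000 = (175.65 - 22.297)/1370.3 * 1000 = 111.9120 deg C/km
Step 2: q = k * grad / 1000 = 4.334 * 111.9120 / 1000 = 0.48503 W/m^2
q = 0.48503 W/m^2


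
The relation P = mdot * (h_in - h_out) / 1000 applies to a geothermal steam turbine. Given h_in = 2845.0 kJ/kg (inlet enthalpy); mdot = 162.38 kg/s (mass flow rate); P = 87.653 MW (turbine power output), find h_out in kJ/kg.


h_out = h_in - P * 1000 / mdot
h_out = 2845.0 - 87.653 * 1000 / 162.38
h_out = 2305.2 kJ/kg


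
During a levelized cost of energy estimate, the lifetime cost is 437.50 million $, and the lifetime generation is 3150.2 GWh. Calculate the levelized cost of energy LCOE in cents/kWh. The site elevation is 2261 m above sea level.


LCOE = C_tot / E_tot * 100
LCOE = 437.50 / 3150.2 * 100
LCOE = 13.888 cents/kWh


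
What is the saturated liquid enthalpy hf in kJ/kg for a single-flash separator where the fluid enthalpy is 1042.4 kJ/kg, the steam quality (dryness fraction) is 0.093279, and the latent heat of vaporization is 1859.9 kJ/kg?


hf = h - x * hfg
hf = 1042.4 - 0.093279 * 1859.9
hf = 868.91 kJ/kg


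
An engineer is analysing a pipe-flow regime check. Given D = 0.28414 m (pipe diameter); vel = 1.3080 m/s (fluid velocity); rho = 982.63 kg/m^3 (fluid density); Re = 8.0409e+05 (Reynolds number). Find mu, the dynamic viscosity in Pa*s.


mu = rho * vel * D / Re
mu = 982.63 * 1.3080 * 0.28414 / 8.0409e+05
mu = 0.00045418 Pa*s


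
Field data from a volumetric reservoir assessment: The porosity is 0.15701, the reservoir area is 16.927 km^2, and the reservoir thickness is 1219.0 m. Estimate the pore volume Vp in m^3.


Vp = A * 1e6 * hr * phi
Vp = 16.927 * 1e6 * 1219.0 * 0.15701
Vp = 3.2397e+09 m^3


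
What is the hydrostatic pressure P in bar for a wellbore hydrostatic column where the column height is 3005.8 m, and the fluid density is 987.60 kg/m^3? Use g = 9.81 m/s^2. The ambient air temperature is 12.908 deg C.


P = rho * g * h / 1e6
P = 987.60 * 9.81 * 3005.8 / 1e6
P = 29.12126 MPa
Convert: 29.12126 MPa * 10.0 = 291.21 bar
P = 291.21 bar


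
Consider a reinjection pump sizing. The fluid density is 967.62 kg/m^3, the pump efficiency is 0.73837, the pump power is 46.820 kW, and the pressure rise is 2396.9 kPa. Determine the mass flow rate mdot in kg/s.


mdot = P_pump * rho * eta / dP
mdot = 46.820 * 967.62 * 0.73837 / 2396.9
mdot = 13.956 kg/s


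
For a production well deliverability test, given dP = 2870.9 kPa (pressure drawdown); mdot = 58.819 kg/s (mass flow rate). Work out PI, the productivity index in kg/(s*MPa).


PI = mdot * 1000 / dP
PI = 58.819 * 1000 / 2870.9
PI = 20.488 kg/(s*MPa)


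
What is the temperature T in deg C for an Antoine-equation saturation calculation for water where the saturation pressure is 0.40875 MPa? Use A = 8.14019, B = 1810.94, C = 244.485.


T = B / (A - log10(P_sat * 760 / 0.101325)) - C
T = 1810.94 / (8.14019 - log10(0.40875 * 760 / 0.101325)) - 244.485
T = 144.66 deg C


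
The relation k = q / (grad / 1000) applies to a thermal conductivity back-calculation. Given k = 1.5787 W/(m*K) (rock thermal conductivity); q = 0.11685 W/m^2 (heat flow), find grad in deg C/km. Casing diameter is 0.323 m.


grad = q / k * 1000
grad = 0.11685 / 1.5787 * 1000
grad = 74.017 deg C/km


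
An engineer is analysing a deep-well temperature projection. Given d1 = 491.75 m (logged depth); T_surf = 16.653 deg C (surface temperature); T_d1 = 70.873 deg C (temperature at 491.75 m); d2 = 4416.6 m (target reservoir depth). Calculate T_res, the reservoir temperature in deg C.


Step 1: grad = (T_d1 - T_surf)/d1 * 1000 = (70.873 - 16.653)/491.75 * 1000 = 110.2593 deg C/km
Step 2: T_res = T_surf + grad*d2/1000 = 16.653 + 110.2593*4416.6/1000 = 503.62 deg C
T_res = 503.62 deg C


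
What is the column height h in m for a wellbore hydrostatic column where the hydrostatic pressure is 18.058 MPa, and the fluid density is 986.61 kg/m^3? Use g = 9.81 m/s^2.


h = P * 1e6 / (g * rho)
h = 18.058 * 1e6 / (9.81 * 986.61)
h = 1865.8 m


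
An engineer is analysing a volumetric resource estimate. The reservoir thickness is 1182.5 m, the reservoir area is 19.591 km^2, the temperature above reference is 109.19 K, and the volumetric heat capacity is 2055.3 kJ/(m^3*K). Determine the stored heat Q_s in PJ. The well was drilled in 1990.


Step 1: Vr = A*1e6*hr = 19.591*1e6*1182.5 = 2.316636e+10 m^3
Step 2: Q_s = Vr*rhoc*dT/1e12 = 2.316636e+10*2055.3*109.19/1e12 = 5199.0 PJ
Q_s = 5199.0 PJ


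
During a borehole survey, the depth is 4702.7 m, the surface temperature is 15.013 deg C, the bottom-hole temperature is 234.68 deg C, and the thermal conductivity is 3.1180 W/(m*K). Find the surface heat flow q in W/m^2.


Step 1: grad = (T_d - T_surf)/d * 1000 = (234.68 - 15.013)/4702.7 * 1000 = 46.71083 deg C/km
Step 2: q = k * grad / 1000 = 3.118 * 46.71083 / 1000 = 0.14564 W/m^2
q = 0.14564 W/m^2


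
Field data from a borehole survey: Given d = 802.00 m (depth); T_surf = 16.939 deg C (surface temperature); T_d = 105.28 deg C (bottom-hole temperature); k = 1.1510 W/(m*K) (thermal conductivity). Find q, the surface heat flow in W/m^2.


Step 1: grad = (T_d - T_surf)/d * 1000 = (105.28 - 16.939)/802.0 * 1000 = 110.1509 deg C/km
Step 2: q = k * grad / 1000 = 1.151 * 110.1509 / 1000 = 0.12678 W/m^2
q = 0.12678 W/m^2


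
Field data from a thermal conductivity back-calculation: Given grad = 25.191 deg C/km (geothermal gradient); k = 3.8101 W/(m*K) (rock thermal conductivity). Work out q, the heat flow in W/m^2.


q = k * grad / 1000
q = 3.8101 * 25.191 / 1000
q = 0.095980 W/m^2


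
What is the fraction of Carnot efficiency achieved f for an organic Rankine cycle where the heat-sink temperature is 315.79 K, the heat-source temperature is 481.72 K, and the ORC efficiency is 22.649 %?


f = (eta_orc/100) / (1 - Tc/Th)
f = (22.649/100) / (1 - 315.79/481.72)
f = 0.65753


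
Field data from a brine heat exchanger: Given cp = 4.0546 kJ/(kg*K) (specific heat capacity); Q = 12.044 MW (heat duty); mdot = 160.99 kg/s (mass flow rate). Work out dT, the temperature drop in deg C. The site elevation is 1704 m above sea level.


dT = Q * 1000 / (mdot * cp)
dT = 12.044 * 1000 / (160.99 * 4.0546)
dT = 18.45117 K
Convert (temperature difference, 1 K = 1 deg C): 18.45117 K = 18.45117 deg C
dT = 18.451 deg C


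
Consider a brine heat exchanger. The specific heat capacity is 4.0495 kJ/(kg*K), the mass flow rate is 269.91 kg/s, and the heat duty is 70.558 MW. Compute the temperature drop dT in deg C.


dT = Q * 1000 / (mdot * cp)
dT = 70.558 * 1000 / (269.91 * 4.0495)
dT = 64.55441 K
Convert (temperature difference, 1 K = 1 deg C): 64.55441 K = 64.55441 deg C
dT = 64.554 deg C


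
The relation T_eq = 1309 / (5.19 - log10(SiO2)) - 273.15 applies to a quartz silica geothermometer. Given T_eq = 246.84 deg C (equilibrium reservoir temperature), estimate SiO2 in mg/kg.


SiO2 = 10^(5.19 - 1309/(T_eq + 273.15))
SiO2 = 10^(5.19 - 1309/(246.84 + 273.15))
SiO2 = 470.59 mg/kg


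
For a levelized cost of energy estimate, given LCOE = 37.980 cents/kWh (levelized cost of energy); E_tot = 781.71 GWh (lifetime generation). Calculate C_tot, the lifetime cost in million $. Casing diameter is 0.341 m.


C_tot = LCOE / 100 * E_tot
C_tot = 37.980 / 100 * 781.71
C_tot = 296.89 million $


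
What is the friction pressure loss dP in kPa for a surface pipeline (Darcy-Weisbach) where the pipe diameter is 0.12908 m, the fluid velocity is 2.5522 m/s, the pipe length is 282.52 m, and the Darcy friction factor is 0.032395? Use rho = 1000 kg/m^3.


dP = f * (L/D) * (rho*vel^2/2) / 1000
dP = 0.032395 * (282.52/0.12908) * (1000*2.5522^2/2) / 1000
dP = 230.92 kPa


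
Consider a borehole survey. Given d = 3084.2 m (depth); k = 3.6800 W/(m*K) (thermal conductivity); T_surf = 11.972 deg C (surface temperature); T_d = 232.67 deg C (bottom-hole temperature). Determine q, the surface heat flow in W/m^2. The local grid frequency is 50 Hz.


Step 1: grad = (T_d - T_surf)/d * 1000 = (232.67 - 11.972)/3084.2 * 1000 = 71.55762 deg C/km
Step 2: q = k * grad / 1000 = 3.68 * 71.55762 / 1000 = 0.26333 W/m^2
q = 0.26333 W/m^2


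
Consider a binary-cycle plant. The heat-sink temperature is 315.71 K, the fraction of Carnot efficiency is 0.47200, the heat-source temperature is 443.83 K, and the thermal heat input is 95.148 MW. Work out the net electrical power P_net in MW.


Step 1: eta = (1 - Tc/Th)*f = (1 - 315.71/443.83)*0.472 = 0.1362518
Step 2: P_net = eta * Q_in = 0.1362518 * 95.148 = 12.964 MW
P_net = 12.964 MW


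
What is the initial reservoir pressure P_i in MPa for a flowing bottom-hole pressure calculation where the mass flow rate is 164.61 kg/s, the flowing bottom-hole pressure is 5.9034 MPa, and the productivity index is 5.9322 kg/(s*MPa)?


P_i = P_wf + mdot / PI
P_i = 5.9034 + 164.61 / 5.9322
P_i = 33.652 MPa


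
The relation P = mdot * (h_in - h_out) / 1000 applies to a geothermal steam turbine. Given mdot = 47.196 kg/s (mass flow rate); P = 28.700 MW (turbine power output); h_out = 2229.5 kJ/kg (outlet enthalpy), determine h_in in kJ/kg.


h_in = h_out + P * 1000 / mdot
h_in = 2229.5 + 28.700 * 1000 / 47.196
h_in = 2837.6 kJ/kg


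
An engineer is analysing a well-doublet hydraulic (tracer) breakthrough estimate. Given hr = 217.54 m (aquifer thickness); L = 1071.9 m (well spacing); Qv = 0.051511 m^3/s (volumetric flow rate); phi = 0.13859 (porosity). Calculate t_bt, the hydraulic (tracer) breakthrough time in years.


t_bt = pi * hr * phi * L^2 / (3 * Qv) / (365.25*86400)
t_bt = pi * 217.54 * 0.13859 * 1071.9^2 / (3 * 0.051511) / (365.25*86400)
t_bt = 22.315 years


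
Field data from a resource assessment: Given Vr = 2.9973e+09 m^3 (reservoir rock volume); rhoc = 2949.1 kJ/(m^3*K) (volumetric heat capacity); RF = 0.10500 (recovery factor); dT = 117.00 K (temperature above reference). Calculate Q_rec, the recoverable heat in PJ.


Step 1: Q_s = Vr*rhoc*dT/1e12 = 2.9973e+09*2949.1*117.0/1e12 = 1034.202 PJ
Step 2: Q_rec = Q_s * RF = 1034.202 * 0.105 = 108.59 PJ
Q_rec = 108.59 PJ


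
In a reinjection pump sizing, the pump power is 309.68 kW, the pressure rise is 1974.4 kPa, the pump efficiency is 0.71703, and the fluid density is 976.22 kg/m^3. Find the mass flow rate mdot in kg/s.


mdot = P_pump * rho * eta / dP
mdot = 309.68 * 976.22 * 0.71703 / 1974.4
mdot = 109.79 kg/s


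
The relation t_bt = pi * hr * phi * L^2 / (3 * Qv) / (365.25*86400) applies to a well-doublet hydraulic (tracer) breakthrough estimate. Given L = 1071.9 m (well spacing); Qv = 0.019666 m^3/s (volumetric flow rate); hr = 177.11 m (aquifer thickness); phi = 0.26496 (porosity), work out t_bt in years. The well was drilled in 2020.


t_bt = pi * hr * phi * L^2 / (3 * Qv) / (365.25*86400)
t_bt = pi * 177.11 * 0.26496 * 1071.9^2 / (3 * 0.019666) / (365.25*86400)
t_bt = 90.979 years


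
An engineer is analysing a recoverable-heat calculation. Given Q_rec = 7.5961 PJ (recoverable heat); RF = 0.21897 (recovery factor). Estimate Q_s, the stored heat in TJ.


Q_s = Q_rec / RF
Q_s = 7.5961 / 0.21897
Q_s = 34.69014 PJ
Convert: 34.69014 PJ * 1000.0 = 34690 TJ
Q_s = 34690 TJ


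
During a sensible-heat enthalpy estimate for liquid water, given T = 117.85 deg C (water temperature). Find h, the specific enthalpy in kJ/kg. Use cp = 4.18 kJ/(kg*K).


h = cp * T
h = 4.18 * 117.85
h = 492.61 kJ/kg


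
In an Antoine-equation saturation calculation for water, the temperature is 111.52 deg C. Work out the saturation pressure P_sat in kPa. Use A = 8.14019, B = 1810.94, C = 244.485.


P_sat = 10^(A - B/(C + T)) / 760 * 0.101325
P_sat = 10^(8.14019 - 1810.94/(244.485 + 111.52)) / 760 * 0.101325
P_sat = 0.1507490 MPa
Convert: 0.1507490 MPa * 1000.0 = 150.75 kPa
P_sat = 150.75 kPa


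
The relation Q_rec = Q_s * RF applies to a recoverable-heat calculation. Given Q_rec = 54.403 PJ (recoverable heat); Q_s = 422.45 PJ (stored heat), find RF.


RF = Q_rec / Q_s
RF = 54.403 / 422.45
RF = 0.12878


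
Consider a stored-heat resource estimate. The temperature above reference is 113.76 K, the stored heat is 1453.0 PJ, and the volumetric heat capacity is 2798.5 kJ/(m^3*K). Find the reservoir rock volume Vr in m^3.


Vr = Q_s * 1e12 / (rhoc * dT)
Vr = 1453.0 * 1e12 / (2798.5 * 113.76)
Vr = 4.5641e+09 m^3


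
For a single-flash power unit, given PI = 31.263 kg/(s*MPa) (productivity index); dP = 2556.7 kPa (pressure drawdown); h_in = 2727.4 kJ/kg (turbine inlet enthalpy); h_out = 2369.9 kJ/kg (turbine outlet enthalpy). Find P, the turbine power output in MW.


Step 1: mdot = PI * dP / 1000 = 31.263 * 2556.7 / 1000 = 79.93011 kg/s
Step 2: P = mdot*(h_in - h_out)/1000 = 79.93011*(2727.4 - 2369.9)/1000 = 28.575 MW
P = 28.575 MW
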